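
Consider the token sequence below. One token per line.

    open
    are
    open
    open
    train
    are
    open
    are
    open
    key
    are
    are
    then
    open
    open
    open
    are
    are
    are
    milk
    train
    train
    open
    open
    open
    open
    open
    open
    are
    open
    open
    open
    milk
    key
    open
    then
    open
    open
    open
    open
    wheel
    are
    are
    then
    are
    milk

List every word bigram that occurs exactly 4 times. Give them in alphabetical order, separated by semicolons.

are are; are open; open are

Bigram counts meeting the condition (exactly 4 times):
  are are: 4
  are open: 4
  open are: 4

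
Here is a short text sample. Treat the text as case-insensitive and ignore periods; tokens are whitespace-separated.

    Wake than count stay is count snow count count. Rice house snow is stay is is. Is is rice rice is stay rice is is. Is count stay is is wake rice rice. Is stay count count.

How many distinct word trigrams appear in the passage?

37 tokens → 35 trigram windows in total.
Repeated trigrams (each contributes count−1 duplicates):
  is is is: 3
  count stay is: 2
  rice is stay: 2
  rice rice is: 2
  stay is is: 2
6 duplicate windows → 35 − 6 = 29 distinct.

29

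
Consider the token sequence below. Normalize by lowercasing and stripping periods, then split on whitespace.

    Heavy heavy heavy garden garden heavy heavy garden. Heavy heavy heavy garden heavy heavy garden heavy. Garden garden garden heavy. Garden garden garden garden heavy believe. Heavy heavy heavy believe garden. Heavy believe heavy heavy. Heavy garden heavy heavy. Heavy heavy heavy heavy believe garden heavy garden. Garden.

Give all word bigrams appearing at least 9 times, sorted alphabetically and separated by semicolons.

Bigram counts meeting the condition (at least 9 times):
  garden heavy: 9
  heavy heavy: 15

garden heavy; heavy heavy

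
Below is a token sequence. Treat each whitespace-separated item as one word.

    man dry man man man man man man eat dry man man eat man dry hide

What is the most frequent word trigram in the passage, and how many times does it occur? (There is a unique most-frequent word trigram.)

Trigram frequencies (highest first):
  man man man: 4
  dry man man: 2
  man man eat: 2
  man dry man: 1
  man eat dry: 1
  eat dry man: 1
  … (3 more, each ≤ 1)

"man man man", 4 times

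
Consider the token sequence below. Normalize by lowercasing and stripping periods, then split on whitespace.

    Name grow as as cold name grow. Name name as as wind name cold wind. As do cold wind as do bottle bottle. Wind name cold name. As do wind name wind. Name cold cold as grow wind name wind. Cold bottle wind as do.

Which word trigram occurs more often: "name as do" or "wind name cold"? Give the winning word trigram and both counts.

"wind name cold" (3 vs 1)

"name as do": 1 occurrence
"wind name cold": 3 occurrences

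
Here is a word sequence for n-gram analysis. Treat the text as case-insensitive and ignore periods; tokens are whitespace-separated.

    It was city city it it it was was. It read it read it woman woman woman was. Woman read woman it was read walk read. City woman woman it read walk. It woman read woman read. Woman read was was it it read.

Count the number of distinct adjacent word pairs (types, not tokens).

23

44 tokens → 43 bigram windows in total.
Repeated bigrams (each contributes count−1 duplicates):
  it read: 4
  woman read: 4
  it it: 3
  it was: 3
  read woman: 3
  woman woman: 3
  it woman: 2
  read it: 2
  … (4 more repeated)
20 duplicate windows → 43 − 20 = 23 distinct.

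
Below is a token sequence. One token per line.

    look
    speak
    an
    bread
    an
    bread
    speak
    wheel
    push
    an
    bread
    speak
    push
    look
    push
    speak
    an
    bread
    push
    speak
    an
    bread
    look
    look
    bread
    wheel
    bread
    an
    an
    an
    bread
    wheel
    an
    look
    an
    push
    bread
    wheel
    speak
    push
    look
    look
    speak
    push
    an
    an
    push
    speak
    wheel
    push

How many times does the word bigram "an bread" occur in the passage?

Scanning the 49 overlapping bigram windows for "an bread":
  position 3–4: an bread
  position 5–6: an bread
  position 10–11: an bread
  position 17–18: an bread
  position 21–22: an bread
  position 30–31: an bread

6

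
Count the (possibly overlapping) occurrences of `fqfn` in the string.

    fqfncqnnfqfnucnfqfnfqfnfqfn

Sliding a length-4 window over the 27 characters (24 positions):
  position 1–4: fqfn
  position 9–12: fqfn
  position 16–19: fqfn
  position 20–23: fqfn
  position 24–27: fqfn

5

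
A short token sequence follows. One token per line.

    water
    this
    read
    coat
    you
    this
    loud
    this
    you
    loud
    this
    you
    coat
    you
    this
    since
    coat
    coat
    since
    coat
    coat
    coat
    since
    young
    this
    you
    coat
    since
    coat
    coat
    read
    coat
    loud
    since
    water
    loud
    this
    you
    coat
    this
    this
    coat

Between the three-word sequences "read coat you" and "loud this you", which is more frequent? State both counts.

"read coat you": 1 occurrence
"loud this you": 3 occurrences

"loud this you" (3 vs 1)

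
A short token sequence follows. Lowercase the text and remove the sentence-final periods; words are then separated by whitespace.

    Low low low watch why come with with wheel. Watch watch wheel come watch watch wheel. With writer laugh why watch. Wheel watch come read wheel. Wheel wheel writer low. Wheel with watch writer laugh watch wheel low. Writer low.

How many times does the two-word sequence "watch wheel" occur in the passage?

4

Scanning the 39 overlapping bigram windows for "watch wheel":
  position 11–12: watch wheel
  position 15–16: watch wheel
  position 21–22: watch wheel
  position 36–37: watch wheel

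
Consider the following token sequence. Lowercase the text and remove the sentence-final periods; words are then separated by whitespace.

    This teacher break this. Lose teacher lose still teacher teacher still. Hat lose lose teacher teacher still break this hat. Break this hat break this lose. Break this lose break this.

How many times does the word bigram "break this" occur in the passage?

6

Scanning the 30 overlapping bigram windows for "break this":
  position 3–4: break this
  position 18–19: break this
  position 21–22: break this
  position 24–25: break this
  position 27–28: break this
  position 30–31: break this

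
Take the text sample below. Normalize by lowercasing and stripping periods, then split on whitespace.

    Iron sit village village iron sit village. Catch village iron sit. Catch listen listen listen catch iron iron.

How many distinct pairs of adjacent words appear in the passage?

12

18 tokens → 17 bigram windows in total.
Repeated bigrams (each contributes count−1 duplicates):
  iron sit: 3
  listen listen: 2
  sit village: 2
  village iron: 2
5 duplicate windows → 17 − 5 = 12 distinct.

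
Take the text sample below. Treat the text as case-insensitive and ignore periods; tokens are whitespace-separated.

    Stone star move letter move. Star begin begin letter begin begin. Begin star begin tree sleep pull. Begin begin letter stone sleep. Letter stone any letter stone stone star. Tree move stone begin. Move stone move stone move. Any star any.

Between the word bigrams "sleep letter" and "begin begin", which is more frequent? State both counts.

"begin begin" (4 vs 1)

"sleep letter": 1 occurrence
"begin begin": 4 occurrences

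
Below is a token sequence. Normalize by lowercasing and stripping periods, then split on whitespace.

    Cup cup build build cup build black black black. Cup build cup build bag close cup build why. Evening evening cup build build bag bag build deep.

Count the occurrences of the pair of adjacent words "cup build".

Scanning the 26 overlapping bigram windows for "cup build":
  position 2–3: cup build
  position 5–6: cup build
  position 10–11: cup build
  position 12–13: cup build
  position 16–17: cup build
  position 21–22: cup build

6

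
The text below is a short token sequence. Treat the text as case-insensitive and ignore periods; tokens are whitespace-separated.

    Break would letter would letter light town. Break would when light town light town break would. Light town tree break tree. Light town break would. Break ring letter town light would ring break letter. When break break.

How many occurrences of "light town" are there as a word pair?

5

Scanning the 36 overlapping bigram windows for "light town":
  position 6–7: light town
  position 11–12: light town
  position 13–14: light town
  position 17–18: light town
  position 22–23: light town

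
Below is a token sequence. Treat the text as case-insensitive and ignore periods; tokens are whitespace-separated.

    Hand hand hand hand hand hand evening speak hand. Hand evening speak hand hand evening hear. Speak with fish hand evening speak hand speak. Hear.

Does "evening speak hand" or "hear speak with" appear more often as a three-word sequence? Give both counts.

"evening speak hand" (3 vs 1)

"evening speak hand": 3 occurrences
"hear speak with": 1 occurrence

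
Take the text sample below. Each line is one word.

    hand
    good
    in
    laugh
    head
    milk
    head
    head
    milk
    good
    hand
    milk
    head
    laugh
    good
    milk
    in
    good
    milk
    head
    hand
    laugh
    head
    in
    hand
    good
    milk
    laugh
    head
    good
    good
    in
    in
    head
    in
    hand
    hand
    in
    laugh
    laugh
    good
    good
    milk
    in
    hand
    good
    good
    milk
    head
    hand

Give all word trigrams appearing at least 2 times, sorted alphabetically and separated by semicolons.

Trigram counts meeting the condition (at least 2 times):
  good good milk: 2
  good milk head: 2
  good milk in: 2
  head in hand: 2
  in hand good: 2
  milk head hand: 2

good good milk; good milk head; good milk in; head in hand; in hand good; milk head hand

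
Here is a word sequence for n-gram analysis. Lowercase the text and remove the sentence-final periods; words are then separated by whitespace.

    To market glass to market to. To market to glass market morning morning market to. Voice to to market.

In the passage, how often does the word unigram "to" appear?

Scanning the 19 tokens for "to":
  position 1: to
  position 4: to
  position 6: to
  position 7: to
  position 9: to
  position 15: to
  position 17: to
  position 18: to

8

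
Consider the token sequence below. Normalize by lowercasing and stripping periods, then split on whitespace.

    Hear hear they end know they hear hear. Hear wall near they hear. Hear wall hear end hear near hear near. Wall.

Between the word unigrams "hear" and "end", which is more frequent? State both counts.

"hear": 10 occurrences
"end": 2 occurrences

"hear" (10 vs 2)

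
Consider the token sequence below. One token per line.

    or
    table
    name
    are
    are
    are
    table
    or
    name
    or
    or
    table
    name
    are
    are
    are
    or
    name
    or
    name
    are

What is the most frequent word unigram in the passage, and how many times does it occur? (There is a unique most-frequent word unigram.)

Unigram frequencies (highest first):
  are: 7
  or: 6
  name: 5
  table: 3

"are", 7 times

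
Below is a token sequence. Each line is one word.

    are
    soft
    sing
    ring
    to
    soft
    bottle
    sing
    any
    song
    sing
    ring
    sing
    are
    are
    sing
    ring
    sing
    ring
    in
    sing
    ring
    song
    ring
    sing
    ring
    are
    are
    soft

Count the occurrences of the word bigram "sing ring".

Scanning the 28 overlapping bigram windows for "sing ring":
  position 3–4: sing ring
  position 11–12: sing ring
  position 16–17: sing ring
  position 18–19: sing ring
  position 21–22: sing ring
  position 25–26: sing ring

6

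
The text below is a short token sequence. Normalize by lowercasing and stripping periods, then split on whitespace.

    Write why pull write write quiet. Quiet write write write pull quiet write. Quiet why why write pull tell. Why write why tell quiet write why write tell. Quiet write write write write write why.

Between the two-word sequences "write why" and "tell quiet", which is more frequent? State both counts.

"write why": 4 occurrences
"tell quiet": 2 occurrences

"write why" (4 vs 2)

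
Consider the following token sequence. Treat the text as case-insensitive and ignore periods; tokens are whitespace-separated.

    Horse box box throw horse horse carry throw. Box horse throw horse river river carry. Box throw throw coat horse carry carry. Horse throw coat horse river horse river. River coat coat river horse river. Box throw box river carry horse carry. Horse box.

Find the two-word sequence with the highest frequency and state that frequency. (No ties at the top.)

Bigram frequencies (highest first):
  horse river: 4
  box throw: 3
  horse carry: 3
  carry horse: 3
  horse box: 2
  throw horse: 2
  … (19 more, each ≤ 2)

"horse river", 4 times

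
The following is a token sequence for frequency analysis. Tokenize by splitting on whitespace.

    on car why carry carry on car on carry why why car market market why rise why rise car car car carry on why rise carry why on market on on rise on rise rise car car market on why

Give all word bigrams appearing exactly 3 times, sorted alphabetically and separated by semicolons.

car car; why rise

Bigram counts meeting the condition (exactly 3 times):
  car car: 3
  why rise: 3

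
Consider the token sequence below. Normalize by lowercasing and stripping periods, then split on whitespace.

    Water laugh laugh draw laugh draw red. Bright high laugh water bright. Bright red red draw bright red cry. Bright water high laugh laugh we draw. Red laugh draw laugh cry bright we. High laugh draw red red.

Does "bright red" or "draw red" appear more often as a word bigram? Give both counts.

"draw red" (3 vs 2)

"bright red": 2 occurrences
"draw red": 3 occurrences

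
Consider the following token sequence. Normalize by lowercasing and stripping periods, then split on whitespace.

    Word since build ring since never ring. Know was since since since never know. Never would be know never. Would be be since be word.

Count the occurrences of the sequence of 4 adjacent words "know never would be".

Scanning the 22 overlapping 4-gram windows for "know never would be":
  position 14–17: know never would be
  position 18–21: know never would be

2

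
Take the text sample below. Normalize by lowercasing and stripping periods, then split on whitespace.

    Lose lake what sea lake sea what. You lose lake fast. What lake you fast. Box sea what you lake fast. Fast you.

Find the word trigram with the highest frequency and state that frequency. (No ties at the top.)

Trigram frequencies (highest first):
  sea what you: 2
  lose lake what: 1
  lake what sea: 1
  what sea lake: 1
  sea lake sea: 1
  lake sea what: 1
  … (14 more, each ≤ 1)

"sea what you", 2 times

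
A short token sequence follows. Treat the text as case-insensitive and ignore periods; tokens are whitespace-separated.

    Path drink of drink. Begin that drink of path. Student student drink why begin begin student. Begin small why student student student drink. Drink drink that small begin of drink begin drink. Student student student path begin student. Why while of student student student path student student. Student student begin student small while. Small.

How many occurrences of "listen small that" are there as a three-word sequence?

Scanning the 52 overlapping trigram windows for "listen small that":
  (none found)

0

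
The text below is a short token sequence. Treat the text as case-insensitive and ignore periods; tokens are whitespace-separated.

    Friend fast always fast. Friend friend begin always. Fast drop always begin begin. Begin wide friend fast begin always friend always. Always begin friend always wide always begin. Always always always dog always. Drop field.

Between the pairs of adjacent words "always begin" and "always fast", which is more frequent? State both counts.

"always begin": 3 occurrences
"always fast": 2 occurrences

"always begin" (3 vs 2)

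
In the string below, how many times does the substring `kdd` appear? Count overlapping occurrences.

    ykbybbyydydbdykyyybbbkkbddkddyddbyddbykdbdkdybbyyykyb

1

Sliding a length-3 window over the 53 characters (51 positions):
  position 27–29: kdd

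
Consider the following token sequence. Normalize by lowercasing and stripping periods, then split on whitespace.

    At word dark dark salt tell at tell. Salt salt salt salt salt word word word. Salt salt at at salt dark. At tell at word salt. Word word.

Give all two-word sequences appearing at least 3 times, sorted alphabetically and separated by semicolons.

salt salt; word word

Bigram counts meeting the condition (at least 3 times):
  salt salt: 5
  word word: 3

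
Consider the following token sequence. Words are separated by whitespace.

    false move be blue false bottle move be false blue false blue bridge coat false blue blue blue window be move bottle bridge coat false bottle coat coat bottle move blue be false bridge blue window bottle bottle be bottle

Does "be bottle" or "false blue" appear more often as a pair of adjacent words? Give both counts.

"be bottle": 1 occurrence
"false blue": 3 occurrences

"false blue" (3 vs 1)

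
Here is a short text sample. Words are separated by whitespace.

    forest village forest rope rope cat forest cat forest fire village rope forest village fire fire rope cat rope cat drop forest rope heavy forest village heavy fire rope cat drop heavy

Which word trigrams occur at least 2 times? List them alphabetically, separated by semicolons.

fire rope cat; rope cat drop

Trigram counts meeting the condition (at least 2 times):
  fire rope cat: 2
  rope cat drop: 2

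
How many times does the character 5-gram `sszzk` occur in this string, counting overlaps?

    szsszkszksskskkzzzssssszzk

1

Sliding a length-5 window over the 26 characters (22 positions):
  position 22–26: sszzk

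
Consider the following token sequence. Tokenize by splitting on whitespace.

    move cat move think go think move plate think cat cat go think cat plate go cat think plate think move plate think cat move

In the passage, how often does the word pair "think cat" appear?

Scanning the 24 overlapping bigram windows for "think cat":
  position 9–10: think cat
  position 13–14: think cat
  position 23–24: think cat

3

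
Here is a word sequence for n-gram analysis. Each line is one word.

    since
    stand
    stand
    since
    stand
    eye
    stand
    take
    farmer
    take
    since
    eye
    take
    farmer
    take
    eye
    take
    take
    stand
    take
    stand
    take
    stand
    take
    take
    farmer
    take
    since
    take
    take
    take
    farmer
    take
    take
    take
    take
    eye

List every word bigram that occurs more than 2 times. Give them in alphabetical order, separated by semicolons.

farmer take; stand take; take farmer; take stand; take take

Bigram counts meeting the condition (more than 2 times):
  farmer take: 4
  stand take: 4
  take farmer: 4
  take stand: 3
  take take: 7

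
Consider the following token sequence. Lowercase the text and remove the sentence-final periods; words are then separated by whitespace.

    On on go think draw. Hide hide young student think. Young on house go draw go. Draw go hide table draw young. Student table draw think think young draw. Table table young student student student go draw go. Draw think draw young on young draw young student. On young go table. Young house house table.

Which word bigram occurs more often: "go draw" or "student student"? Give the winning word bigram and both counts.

"go draw": 4 occurrences
"student student": 2 occurrences

"go draw" (4 vs 2)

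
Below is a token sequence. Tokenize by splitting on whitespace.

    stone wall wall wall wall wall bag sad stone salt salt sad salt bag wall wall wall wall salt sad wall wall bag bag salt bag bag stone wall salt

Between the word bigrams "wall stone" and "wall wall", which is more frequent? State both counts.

"wall stone": 0 occurrences
"wall wall": 8 occurrences

"wall wall" (8 vs 0)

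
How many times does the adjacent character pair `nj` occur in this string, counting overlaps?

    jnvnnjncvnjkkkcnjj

Sliding a length-2 window over the 18 characters (17 positions):
  position 5–6: nj
  position 10–11: nj
  position 16–17: nj

3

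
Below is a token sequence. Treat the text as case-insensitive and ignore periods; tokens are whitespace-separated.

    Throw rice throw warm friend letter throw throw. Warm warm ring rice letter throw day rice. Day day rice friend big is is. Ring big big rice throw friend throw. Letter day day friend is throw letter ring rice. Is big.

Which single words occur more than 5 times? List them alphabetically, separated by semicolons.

rice; throw

Unigram counts meeting the condition (more than 5 times):
  rice: 6
  throw: 8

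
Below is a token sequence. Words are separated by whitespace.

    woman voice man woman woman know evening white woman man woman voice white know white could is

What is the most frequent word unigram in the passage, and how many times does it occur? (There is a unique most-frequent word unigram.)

"woman", 5 times

Unigram frequencies (highest first):
  woman: 5
  white: 3
  voice: 2
  man: 2
  know: 2
  evening: 1
  … (2 more, each ≤ 1)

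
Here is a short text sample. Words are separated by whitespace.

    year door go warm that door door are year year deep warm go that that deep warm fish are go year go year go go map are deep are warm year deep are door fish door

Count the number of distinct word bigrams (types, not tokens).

36 tokens → 35 bigram windows in total.
Repeated bigrams (each contributes count−1 duplicates):
  deep are: 2
  deep warm: 2
  go year: 2
  year deep: 2
  year go: 2
5 duplicate windows → 35 − 5 = 30 distinct.

30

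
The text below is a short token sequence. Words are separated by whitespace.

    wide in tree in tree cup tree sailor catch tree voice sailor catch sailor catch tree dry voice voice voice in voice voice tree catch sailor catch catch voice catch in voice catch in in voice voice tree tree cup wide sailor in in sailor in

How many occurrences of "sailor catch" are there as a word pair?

Scanning the 45 overlapping bigram windows for "sailor catch":
  position 8–9: sailor catch
  position 12–13: sailor catch
  position 14–15: sailor catch
  position 26–27: sailor catch

4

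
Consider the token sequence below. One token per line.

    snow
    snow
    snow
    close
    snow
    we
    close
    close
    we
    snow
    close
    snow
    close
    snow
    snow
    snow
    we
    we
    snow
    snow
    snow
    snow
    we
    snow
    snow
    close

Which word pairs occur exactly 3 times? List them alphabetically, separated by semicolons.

close snow; snow we; we snow

Bigram counts meeting the condition (exactly 3 times):
  close snow: 3
  snow we: 3
  we snow: 3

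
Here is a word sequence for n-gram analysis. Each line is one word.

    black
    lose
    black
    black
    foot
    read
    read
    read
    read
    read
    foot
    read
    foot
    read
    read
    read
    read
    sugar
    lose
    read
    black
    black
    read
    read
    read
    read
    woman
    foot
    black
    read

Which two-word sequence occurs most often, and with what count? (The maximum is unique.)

"read read", 10 times

Bigram frequencies (highest first):
  read read: 10
  foot read: 3
  black black: 2
  read foot: 2
  black read: 2
  black lose: 1
  … (9 more, each ≤ 1)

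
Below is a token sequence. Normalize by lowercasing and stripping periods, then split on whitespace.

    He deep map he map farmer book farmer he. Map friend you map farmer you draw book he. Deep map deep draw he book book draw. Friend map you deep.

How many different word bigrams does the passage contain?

30 tokens → 29 bigram windows in total.
Repeated bigrams (each contributes count−1 duplicates):
  deep map: 2
  he deep: 2
  he map: 2
  map farmer: 2
4 duplicate windows → 29 − 4 = 25 distinct.

25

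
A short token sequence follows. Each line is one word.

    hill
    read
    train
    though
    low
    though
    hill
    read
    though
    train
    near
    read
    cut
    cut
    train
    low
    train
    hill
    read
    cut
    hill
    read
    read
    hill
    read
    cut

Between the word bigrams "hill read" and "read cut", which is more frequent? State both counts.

"hill read" (5 vs 3)

"hill read": 5 occurrences
"read cut": 3 occurrences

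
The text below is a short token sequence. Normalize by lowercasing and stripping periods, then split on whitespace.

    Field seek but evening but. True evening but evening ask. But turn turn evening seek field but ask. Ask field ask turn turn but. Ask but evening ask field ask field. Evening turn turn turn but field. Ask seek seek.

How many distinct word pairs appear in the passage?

40 tokens → 39 bigram windows in total.
Repeated bigrams (each contributes count−1 duplicates):
  turn turn: 4
  ask field: 3
  but evening: 3
  field ask: 3
  ask but: 2
  but ask: 2
  evening ask: 2
  evening but: 2
  … (1 more repeated)
14 duplicate windows → 39 − 14 = 25 distinct.

25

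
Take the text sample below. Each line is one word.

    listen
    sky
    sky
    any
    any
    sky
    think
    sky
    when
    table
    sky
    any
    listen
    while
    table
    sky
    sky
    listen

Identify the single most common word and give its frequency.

"sky", 7 times

Unigram frequencies (highest first):
  sky: 7
  listen: 3
  any: 3
  table: 2
  think: 1
  when: 1
  … (1 more, each ≤ 1)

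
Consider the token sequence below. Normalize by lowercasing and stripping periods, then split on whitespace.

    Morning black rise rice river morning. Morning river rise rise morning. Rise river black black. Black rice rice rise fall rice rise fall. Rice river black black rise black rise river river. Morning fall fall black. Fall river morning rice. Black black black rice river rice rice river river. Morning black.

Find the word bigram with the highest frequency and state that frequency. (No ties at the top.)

Bigram frequencies (highest first):
  black black: 5
  rice river: 4
  river morning: 4
  black rise: 3
  morning black: 2
  rise river: 2
  … (23 more, each ≤ 2)

"black black", 5 times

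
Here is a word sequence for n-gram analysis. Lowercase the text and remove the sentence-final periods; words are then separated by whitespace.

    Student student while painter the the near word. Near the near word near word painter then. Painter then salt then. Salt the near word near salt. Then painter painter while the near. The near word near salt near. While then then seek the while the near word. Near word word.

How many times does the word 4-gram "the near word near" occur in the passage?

Scanning the 47 overlapping 4-gram windows for "the near word near":
  position 6–9: the near word near
  position 10–13: the near word near
  position 22–25: the near word near
  position 33–36: the near word near
  position 45–48: the near word near

5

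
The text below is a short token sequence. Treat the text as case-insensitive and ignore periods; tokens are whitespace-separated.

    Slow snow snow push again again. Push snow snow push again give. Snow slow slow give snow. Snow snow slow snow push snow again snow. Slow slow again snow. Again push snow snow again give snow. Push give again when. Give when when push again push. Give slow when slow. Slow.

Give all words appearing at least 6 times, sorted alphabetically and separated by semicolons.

again; give; push; slow; snow

Unigram counts meeting the condition (at least 6 times):
  again: 9
  give: 6
  push: 8
  slow: 9
  snow: 15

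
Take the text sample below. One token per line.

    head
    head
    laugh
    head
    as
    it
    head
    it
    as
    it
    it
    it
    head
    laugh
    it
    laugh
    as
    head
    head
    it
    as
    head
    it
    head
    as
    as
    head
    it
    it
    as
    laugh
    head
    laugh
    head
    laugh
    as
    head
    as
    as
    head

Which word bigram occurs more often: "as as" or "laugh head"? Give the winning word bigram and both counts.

"as as": 2 occurrences
"laugh head": 3 occurrences

"laugh head" (3 vs 2)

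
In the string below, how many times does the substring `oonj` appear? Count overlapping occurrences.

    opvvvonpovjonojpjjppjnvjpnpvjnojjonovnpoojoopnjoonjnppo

Sliding a length-4 window over the 55 characters (52 positions):
  position 48–51: oonj

1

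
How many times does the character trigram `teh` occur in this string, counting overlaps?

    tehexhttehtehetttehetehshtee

5

Sliding a length-3 window over the 28 characters (26 positions):
  position 1–3: teh
  position 8–10: teh
  position 11–13: teh
  position 17–19: teh
  position 21–23: teh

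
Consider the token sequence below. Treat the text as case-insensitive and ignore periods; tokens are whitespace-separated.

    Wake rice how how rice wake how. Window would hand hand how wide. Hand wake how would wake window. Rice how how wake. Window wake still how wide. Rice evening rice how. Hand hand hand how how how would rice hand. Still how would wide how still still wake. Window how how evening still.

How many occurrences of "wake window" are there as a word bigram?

Scanning the 53 overlapping bigram windows for "wake window":
  position 18–19: wake window
  position 23–24: wake window
  position 49–50: wake window

3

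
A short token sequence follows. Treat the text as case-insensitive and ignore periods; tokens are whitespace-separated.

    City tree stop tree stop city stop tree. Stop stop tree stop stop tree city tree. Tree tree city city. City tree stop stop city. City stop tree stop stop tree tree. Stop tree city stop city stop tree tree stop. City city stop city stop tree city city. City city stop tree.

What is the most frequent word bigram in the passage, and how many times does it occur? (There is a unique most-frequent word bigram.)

"stop tree", 10 times

Bigram frequencies (highest first):
  stop tree: 10
  tree stop: 8
  city stop: 7
  city city: 7
  stop city: 5
  stop stop: 4
  … (3 more, each ≤ 4)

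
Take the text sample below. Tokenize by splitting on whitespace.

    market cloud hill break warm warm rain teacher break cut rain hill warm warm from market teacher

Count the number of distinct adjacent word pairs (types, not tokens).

17 tokens → 16 bigram windows in total.
Repeated bigrams (each contributes count−1 duplicates):
  warm warm: 2
1 duplicate windows → 16 − 1 = 15 distinct.

15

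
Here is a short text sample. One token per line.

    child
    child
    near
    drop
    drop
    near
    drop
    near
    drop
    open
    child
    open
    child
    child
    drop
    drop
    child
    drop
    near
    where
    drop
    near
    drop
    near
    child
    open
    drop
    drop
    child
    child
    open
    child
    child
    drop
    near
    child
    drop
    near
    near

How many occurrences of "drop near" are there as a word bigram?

7

Scanning the 38 overlapping bigram windows for "drop near":
  position 5–6: drop near
  position 7–8: drop near
  position 18–19: drop near
  position 21–22: drop near
  position 23–24: drop near
  position 34–35: drop near
  position 37–38: drop near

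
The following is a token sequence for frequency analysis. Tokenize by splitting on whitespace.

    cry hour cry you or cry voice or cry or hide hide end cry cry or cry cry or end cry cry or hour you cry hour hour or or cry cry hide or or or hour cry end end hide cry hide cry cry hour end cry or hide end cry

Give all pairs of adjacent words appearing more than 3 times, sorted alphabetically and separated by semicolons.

cry cry; cry or; end cry; or cry

Bigram counts meeting the condition (more than 3 times):
  cry cry: 5
  cry or: 5
  end cry: 4
  or cry: 4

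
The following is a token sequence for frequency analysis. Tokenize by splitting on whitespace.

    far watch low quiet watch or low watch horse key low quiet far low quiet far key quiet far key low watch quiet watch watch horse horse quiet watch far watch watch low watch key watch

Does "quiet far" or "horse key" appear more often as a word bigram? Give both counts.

"quiet far" (3 vs 1)

"quiet far": 3 occurrences
"horse key": 1 occurrence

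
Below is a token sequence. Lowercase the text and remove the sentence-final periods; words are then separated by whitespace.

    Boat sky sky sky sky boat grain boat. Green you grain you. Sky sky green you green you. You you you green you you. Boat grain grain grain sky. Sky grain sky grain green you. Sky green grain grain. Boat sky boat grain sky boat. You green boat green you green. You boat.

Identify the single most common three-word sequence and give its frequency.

Trigram frequencies (highest first):
  you green you: 3
  sky sky sky: 2
  sky boat grain: 2
  boat green you: 2
  green you green: 2
  green you you: 2
  … (37 more, each ≤ 2)

"you green you", 3 times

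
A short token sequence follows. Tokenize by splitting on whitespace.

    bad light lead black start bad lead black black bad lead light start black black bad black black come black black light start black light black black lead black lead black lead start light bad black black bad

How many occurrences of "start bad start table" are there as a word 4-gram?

Scanning the 35 overlapping 4-gram windows for "start bad start table":
  (none found)

0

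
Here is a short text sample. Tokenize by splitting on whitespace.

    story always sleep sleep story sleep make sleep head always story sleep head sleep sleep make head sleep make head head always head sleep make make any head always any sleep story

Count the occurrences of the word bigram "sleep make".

Scanning the 31 overlapping bigram windows for "sleep make":
  position 6–7: sleep make
  position 15–16: sleep make
  position 18–19: sleep make
  position 24–25: sleep make

4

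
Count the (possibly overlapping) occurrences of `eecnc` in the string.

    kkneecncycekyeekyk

1

Sliding a length-5 window over the 18 characters (14 positions):
  position 4–8: eecnc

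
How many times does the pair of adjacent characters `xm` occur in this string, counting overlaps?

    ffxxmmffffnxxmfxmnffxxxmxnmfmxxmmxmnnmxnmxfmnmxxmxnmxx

Sliding a length-2 window over the 54 characters (53 positions):
  position 4–5: xm
  position 13–14: xm
  position 16–17: xm
  position 23–24: xm
  position 31–32: xm
  position 34–35: xm
  position 48–49: xm

7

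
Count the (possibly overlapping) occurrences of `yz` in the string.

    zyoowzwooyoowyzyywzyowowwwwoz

1

Sliding a length-2 window over the 29 characters (28 positions):
  position 14–15: yz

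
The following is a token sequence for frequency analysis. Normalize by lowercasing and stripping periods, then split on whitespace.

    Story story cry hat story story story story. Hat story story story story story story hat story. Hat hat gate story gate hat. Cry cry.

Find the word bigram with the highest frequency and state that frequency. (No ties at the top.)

"story story", 9 times

Bigram frequencies (highest first):
  story story: 9
  hat story: 3
  story hat: 3
  story cry: 1
  cry hat: 1
  hat hat: 1
  … (6 more, each ≤ 1)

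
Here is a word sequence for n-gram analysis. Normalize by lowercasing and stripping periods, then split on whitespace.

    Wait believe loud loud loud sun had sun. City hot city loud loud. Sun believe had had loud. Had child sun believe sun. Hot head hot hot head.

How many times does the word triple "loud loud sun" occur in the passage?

Scanning the 26 overlapping trigram windows for "loud loud sun":
  position 4–6: loud loud sun
  position 12–14: loud loud sun

2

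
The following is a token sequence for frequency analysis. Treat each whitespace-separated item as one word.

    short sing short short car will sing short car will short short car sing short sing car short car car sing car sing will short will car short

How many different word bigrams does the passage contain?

14

28 tokens → 27 bigram windows in total.
Repeated bigrams (each contributes count−1 duplicates):
  short car: 4
  car sing: 3
  sing short: 3
  car short: 2
  car will: 2
  short short: 2
  short sing: 2
  sing car: 2
  … (1 more repeated)
13 duplicate windows → 27 − 13 = 14 distinct.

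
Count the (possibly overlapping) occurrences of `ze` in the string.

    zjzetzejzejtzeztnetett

Sliding a length-2 window over the 22 characters (21 positions):
  position 3–4: ze
  position 6–7: ze
  position 9–10: ze
  position 13–14: ze

4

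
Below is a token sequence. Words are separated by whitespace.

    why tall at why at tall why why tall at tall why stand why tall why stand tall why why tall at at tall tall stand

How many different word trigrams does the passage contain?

18

26 tokens → 24 trigram windows in total.
Repeated trigrams (each contributes count−1 duplicates):
  why tall at: 3
  at tall why: 2
  tall why stand: 2
  tall why why: 2
  why why tall: 2
6 duplicate windows → 24 − 6 = 18 distinct.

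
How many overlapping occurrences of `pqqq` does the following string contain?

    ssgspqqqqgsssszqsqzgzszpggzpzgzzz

1

Sliding a length-4 window over the 33 characters (30 positions):
  position 5–8: pqqq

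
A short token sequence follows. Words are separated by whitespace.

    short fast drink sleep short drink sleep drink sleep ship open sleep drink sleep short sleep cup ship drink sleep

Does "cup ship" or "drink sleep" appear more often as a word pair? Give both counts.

"drink sleep" (5 vs 1)

"cup ship": 1 occurrence
"drink sleep": 5 occurrences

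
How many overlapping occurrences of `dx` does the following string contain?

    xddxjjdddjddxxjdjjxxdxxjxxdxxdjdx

5

Sliding a length-2 window over the 33 characters (32 positions):
  position 3–4: dx
  position 12–13: dx
  position 21–22: dx
  position 27–28: dx
  position 32–33: dx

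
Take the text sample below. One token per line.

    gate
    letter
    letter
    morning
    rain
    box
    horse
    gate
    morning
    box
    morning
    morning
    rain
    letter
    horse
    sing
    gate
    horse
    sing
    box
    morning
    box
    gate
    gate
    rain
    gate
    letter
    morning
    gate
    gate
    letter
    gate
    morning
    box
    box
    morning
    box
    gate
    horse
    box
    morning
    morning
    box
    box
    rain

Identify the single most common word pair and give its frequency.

Bigram frequencies (highest first):
  morning box: 5
  box morning: 4
  gate letter: 3
  letter morning: 2
  morning rain: 2
  gate morning: 2
  … (20 more, each ≤ 2)

"morning box", 5 times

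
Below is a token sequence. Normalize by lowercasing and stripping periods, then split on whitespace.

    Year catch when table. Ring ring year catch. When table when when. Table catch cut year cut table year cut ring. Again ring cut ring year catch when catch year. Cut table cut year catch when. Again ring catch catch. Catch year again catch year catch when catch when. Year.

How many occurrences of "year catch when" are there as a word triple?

Scanning the 48 overlapping trigram windows for "year catch when":
  position 1–3: year catch when
  position 7–9: year catch when
  position 26–28: year catch when
  position 34–36: year catch when
  position 45–47: year catch when

5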